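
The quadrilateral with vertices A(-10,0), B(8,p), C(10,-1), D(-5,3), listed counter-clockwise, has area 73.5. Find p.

-5

Write out the shoelace sum; only the two edges meeting at B involve p:
2·Area = [((-10)·p − 8·0) + (8·(-1) − 10·p)] + 55
       = -20·p + 47 = 147
⇒ p = -5.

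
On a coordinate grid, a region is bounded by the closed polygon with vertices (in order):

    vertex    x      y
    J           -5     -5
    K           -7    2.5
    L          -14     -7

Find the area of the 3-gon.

35.75

Apply Gauss's area formula: 2A = Σ (x_i·y_{i+1} − x_{i+1}·y_i), indices taken mod 3.
Cross-terms: -47.5, 84, 35  ⇒  Σ = 71.5
Area = |Σ|/2 = 35.75.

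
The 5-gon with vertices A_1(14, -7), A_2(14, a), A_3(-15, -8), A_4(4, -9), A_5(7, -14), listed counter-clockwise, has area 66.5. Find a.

-6

The doubled signed area Σ (x_i y_{i+1} − x_{i+1} y_i) is linear in a.
With a=0 it equals 307; the coefficient of a is 29 (from the two edges through A_2).
So 29·a + 307 = 2·66.5 = 133 ⇒ a = -6.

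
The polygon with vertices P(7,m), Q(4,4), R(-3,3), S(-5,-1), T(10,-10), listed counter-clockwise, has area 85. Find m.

-5

The doubled signed area Σ (x_i y_{i+1} − x_{i+1} y_i) is linear in m.
With m=0 it equals 200; the coefficient of m is 6 (from the two edges through P).
So 6·m + 200 = 2·85 = 170 ⇒ m = -5.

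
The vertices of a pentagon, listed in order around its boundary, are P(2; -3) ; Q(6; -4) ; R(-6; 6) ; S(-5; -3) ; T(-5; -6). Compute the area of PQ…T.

56

Cross-terms: 10, 12, 48, 15, 27  ⇒  Σ = 112
Area = |Σ|/2 = 56.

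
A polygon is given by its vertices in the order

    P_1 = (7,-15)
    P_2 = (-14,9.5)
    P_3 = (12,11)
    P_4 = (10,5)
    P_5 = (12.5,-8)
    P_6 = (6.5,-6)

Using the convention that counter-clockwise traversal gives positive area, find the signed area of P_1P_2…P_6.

P_1→P_2: (7)(9.5) − (-14)(-15) = -143.5
P_2→P_3: (-14)(11) − (12)(9.5) = -268
P_3→P_4: (12)(5) − (10)(11) = -50
P_4→P_5: (10)(-8) − (12.5)(5) = -142.5
P_5→P_6: (12.5)(-6) − (6.5)(-8) = -23
P_6→P_1: (6.5)(-15) − (7)(-6) = -55.5
Σ = -682.5
Signed area = Σ/2 = -341.25 (negative ⇒ clockwise traversal).

-341.25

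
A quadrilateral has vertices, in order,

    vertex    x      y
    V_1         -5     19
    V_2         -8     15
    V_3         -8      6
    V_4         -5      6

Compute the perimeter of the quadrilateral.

|V_1V_2| = √((-3)² + (-4)²) = √25 = 5
|V_2V_3| = √((0)² + (-9)²) = √81 = 9
|V_3V_4| = √((3)² + (0)²) = √9 = 3
|V_4V_1| = √((0)² + (13)²) = √169 = 13
Perimeter = 5 + 9 + 3 + 13 = 30.

30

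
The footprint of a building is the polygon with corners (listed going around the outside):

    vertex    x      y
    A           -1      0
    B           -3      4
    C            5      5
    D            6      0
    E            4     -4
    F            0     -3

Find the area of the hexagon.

Cross-terms: -4, -35, -30, -24, -12, -3  ⇒  Σ = -108
Area = |Σ|/2 = 54.

54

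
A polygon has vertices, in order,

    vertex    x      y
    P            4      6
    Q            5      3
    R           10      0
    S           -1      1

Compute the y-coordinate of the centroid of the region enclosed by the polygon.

13/6

Apply the shoelace formula. First the cross-terms c_i = x_i·y_{i+1} − x_{i+1}·y_i:
  -18, -30, 10, -10  ⇒  2A = -48, A = -24.
Then Σ (y_i + y_{i+1})·c_i = -312, so ȳ = -312 / (6·(-24)) = 13/6.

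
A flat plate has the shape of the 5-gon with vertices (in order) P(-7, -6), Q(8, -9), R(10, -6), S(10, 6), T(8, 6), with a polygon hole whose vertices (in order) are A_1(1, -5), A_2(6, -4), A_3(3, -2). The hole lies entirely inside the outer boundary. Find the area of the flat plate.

133

Outer boundary:
Apply Gauss's area formula: 2A = Σ (x_i·y_{i+1} − x_{i+1}·y_i), indices taken mod 5.
Σ = (111) + (42) + (120) + (12) + (-6) = 279
Area = |Σ|/2 = 139.5.
Hole:
Apply the surveyor's formula: 2A = Σ (x_i·y_{i+1} − x_{i+1}·y_i), indices taken mod 3.
Σ = (26) + (0) + (-13) = 13
Area = |Σ|/2 = 6.5.
Net area = 139.5 − 6.5 = 133.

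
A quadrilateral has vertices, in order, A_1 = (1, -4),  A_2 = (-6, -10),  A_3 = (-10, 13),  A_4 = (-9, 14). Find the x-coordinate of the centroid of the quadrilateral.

-1093/213

Apply the surveyor's formula. First the cross-terms c_i = x_i·y_{i+1} − x_{i+1}·y_i:
  -34, -178, -23, 22  ⇒  2A = -213, A = -106.5.
Then Σ (x_i + x_{i+1})·c_i = 3279, so x̄ = 3279 / (6·(-106.5)) = -1093/213.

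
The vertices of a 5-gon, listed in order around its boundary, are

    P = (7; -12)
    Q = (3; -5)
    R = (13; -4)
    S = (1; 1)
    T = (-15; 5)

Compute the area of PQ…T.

Apply Gauss's area formula: 2A = Σ (x_i·y_{i+1} − x_{i+1}·y_i), indices taken mod 5.
P→Q: (7)(-5) − (3)(-12) = 1
Q→R: (3)(-4) − (13)(-5) = 53
R→S: (13)(1) − (1)(-4) = 17
S→T: (1)(5) − (-15)(1) = 20
T→P: (-15)(-12) − (7)(5) = 145
Σ = 236
Area = |Σ|/2 = 118.

118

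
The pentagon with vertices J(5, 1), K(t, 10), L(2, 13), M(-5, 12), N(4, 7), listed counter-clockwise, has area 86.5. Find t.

14

Write out the shoelace sum; only the two edges meeting at K involve t:
2·Area = [(5·10 − t·1) + (t·13 − 2·10)] + -25
       = 12·t + 5 = 173
⇒ t = 14.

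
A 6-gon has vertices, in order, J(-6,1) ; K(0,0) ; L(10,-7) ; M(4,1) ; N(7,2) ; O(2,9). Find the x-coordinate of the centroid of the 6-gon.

Apply Gauss's area formula. First the cross-terms c_i = x_i·y_{i+1} − x_{i+1}·y_i:
  0, 0, 38, 1, 59, 56  ⇒  2A = 154, A = 77.
Then Σ (x_i + x_{i+1})·c_i = 850, so x̄ = 850 / (6·77) = 425/231.

425/231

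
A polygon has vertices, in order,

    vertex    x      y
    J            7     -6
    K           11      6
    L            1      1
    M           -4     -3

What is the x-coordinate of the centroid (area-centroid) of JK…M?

712/159

Apply the surveyor's formula. First the cross-terms c_i = x_i·y_{i+1} − x_{i+1}·y_i:
  108, 5, 1, 45  ⇒  2A = 159, A = 79.5.
Then Σ (x_i + x_{i+1})·c_i = 2136, so x̄ = 2136 / (6·79.5) = 712/159.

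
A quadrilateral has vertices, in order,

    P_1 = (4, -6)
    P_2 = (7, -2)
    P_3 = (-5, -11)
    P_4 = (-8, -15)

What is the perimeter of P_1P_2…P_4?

40

|P_1P_2| = √((3)² + (4)²) = √25 = 5
|P_2P_3| = √((-12)² + (-9)²) = √225 = 15
|P_3P_4| = √((-3)² + (-4)²) = √25 = 5
|P_4P_1| = √((12)² + (9)²) = √225 = 15
Perimeter = 5 + 15 + 5 + 15 = 40.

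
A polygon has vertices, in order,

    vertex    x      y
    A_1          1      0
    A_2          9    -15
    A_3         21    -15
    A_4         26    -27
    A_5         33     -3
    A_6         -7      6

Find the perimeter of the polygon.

|A_1A_2| = √((8)² + (-15)²) = √289 = 17
|A_2A_3| = √((12)² + (0)²) = √144 = 12
|A_3A_4| = √((5)² + (-12)²) = √169 = 13
|A_4A_5| = √((7)² + (24)²) = √625 = 25
|A_5A_6| = √((-40)² + (9)²) = √1681 = 41
|A_6A_1| = √((8)² + (-6)²) = √100 = 10
Perimeter = 17 + 12 + 13 + 25 + 41 + 10 = 118.

118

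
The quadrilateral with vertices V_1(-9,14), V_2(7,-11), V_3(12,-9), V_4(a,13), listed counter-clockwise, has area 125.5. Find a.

Write out the shoelace sum; only the two edges meeting at V_4 involve a:
2·Area = [(12·13 − a·(-9)) + (a·14 − (-9)·13)] + 70
       = 23·a + 343 = 251
⇒ a = -4.

-4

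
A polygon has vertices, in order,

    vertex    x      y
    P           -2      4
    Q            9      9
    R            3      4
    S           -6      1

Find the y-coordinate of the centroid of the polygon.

Apply the surveyor's formula. First the cross-terms c_i = x_i·y_{i+1} − x_{i+1}·y_i:
  -54, 9, 27, -22  ⇒  2A = -40, A = -20.
Then Σ (y_i + y_{i+1})·c_i = -560, so ȳ = -560 / (6·(-20)) = 14/3.

14/3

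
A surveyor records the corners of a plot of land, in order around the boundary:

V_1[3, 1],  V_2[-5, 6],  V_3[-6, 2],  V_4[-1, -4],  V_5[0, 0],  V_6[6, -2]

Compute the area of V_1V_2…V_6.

Cross-terms: 23, 26, 26, 0, 0, 12  ⇒  Σ = 87
Area = |Σ|/2 = 43.5.

43.5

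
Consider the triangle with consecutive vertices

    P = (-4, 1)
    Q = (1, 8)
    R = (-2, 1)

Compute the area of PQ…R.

7

Apply the shoelace formula: 2A = Σ (x_i·y_{i+1} − x_{i+1}·y_i), indices taken mod 3.
P→Q: (-4)(8) − (1)(1) = -33
Q→R: (1)(1) − (-2)(8) = 17
R→P: (-2)(1) − (-4)(1) = 2
Σ = -14
Area = |Σ|/2 = 7.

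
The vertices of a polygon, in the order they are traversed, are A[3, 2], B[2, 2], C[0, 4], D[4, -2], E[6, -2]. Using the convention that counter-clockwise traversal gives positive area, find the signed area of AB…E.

8

Apply Gauss's area formula: 2A = Σ (x_i·y_{i+1} − x_{i+1}·y_i), indices taken mod 5.
Cross-terms: 2, 8, -16, 4, 18  ⇒  Σ = 16
Signed area = Σ/2 = 8 (positive ⇒ counter-clockwise traversal).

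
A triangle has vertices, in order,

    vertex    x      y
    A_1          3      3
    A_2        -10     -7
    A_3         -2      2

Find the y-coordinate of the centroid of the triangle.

Apply the shoelace formula. First the cross-terms c_i = x_i·y_{i+1} − x_{i+1}·y_i:
  9, -34, -12  ⇒  2A = -37, A = -18.5.
Then Σ (y_i + y_{i+1})·c_i = 74, so ȳ = 74 / (6·(-18.5)) = -2/3.

-2/3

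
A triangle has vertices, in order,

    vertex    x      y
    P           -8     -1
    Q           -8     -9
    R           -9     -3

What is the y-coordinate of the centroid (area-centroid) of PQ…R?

-13/3

Apply the shoelace (surveyor's) formula. First the cross-terms c_i = x_i·y_{i+1} − x_{i+1}·y_i:
  64, -57, -15  ⇒  2A = -8, A = -4.
Then Σ (y_i + y_{i+1})·c_i = 104, so ȳ = 104 / (6·(-4)) = -13/3.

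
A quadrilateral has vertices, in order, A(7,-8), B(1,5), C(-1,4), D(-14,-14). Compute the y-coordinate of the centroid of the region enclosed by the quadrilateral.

-1342/249

Apply the surveyor's formula. First the cross-terms c_i = x_i·y_{i+1} − x_{i+1}·y_i:
  43, 9, 70, 210  ⇒  2A = 332, A = 166.
Then Σ (y_i + y_{i+1})·c_i = -5368, so ȳ = -5368 / (6·166) = -1342/249.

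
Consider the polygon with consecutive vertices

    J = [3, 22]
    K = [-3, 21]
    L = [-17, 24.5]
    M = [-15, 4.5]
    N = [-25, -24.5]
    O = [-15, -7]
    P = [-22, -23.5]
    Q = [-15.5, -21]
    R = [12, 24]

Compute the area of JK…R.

679.625

Σ = (129) + (283.5) + (291) + (480) + (-192.5) + (198.5) + (97.75) + (-120) + (192) = 1359.25
Area = |Σ|/2 = 679.625.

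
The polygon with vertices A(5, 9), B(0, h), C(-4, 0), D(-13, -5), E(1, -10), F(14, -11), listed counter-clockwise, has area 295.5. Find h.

The doubled signed area Σ (x_i y_{i+1} − x_{i+1} y_i) is linear in h.
With h=0 it equals 465; the coefficient of h is 9 (from the two edges through B).
So 9·h + 465 = 2·295.5 = 591 ⇒ h = 14.

14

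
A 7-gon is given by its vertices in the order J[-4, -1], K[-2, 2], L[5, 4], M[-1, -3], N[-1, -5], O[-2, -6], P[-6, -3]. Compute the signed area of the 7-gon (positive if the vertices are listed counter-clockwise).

Apply the shoelace (surveyor's) formula: 2A = Σ (x_i·y_{i+1} − x_{i+1}·y_i), indices taken mod 7.
Σ = (-10) + (-18) + (-11) + (2) + (-4) + (-30) + (-6) = -77
Signed area = Σ/2 = -38.5 (negative ⇒ clockwise traversal).

-38.5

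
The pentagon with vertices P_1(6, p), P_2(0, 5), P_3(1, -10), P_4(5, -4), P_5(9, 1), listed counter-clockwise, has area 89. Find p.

Write out the shoelace sum; only the two edges meeting at P_1 involve p:
2·Area = [(9·p − 6·1) + (6·5 − 0·p)] + 82
       = 9·p + 106 = 178
⇒ p = 8.

8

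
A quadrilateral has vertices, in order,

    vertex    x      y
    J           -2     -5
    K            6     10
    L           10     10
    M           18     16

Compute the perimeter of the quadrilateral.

|JK| = √((8)² + (15)²) = √289 = 17
|KL| = √((4)² + (0)²) = √16 = 4
|LM| = √((8)² + (6)²) = √100 = 10
|MJ| = √((-20)² + (-21)²) = √841 = 29
Perimeter = 17 + 4 + 10 + 29 = 60.

60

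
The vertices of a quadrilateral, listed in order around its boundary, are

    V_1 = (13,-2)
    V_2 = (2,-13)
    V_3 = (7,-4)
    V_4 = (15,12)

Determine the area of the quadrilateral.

62

Σ = (-165) + (83) + (144) + (-186) = -124
Area = |Σ|/2 = 62.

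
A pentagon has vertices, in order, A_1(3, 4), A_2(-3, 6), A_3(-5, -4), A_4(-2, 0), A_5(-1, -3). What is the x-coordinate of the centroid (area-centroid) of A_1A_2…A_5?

-1.28

Apply the shoelace (surveyor's) formula. First the cross-terms c_i = x_i·y_{i+1} − x_{i+1}·y_i:
  30, 42, -8, 6, 5  ⇒  2A = 75, A = 37.5.
Then Σ (x_i + x_{i+1})·c_i = -288, so x̄ = -288 / (6·37.5) = -1.28.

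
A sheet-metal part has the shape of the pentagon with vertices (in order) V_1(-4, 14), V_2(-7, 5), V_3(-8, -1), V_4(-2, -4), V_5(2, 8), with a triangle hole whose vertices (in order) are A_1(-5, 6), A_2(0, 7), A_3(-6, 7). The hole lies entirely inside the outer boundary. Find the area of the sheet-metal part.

100.5

Outer boundary:
Apply Gauss's area formula: 2A = Σ (x_i·y_{i+1} − x_{i+1}·y_i), indices taken mod 5.
Σ = (78) + (47) + (30) + (-8) + (60) = 207
Area = |Σ|/2 = 103.5.
Hole:
Apply Gauss's area formula: 2A = Σ (x_i·y_{i+1} − x_{i+1}·y_i), indices taken mod 3.
Cross-terms: -35, 42, -1  ⇒  Σ = 6
Area = |Σ|/2 = 3.
Net area = 103.5 − 3 = 100.5.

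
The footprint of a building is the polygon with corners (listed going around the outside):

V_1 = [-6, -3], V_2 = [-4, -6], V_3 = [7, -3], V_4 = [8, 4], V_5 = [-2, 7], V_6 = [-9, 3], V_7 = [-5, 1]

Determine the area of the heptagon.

139

Apply the surveyor's formula: 2A = Σ (x_i·y_{i+1} − x_{i+1}·y_i), indices taken mod 7.
Σ = (24) + (54) + (52) + (64) + (57) + (6) + (21) = 278
Area = |Σ|/2 = 139.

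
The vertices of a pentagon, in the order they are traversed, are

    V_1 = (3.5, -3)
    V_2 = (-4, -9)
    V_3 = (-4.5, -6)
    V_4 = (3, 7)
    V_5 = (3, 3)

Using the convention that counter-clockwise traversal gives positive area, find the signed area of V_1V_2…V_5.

-52.5

Apply Gauss's area formula: 2A = Σ (x_i·y_{i+1} − x_{i+1}·y_i), indices taken mod 5.
Σ = (-43.5) + (-16.5) + (-13.5) + (-12) + (-19.5) = -105
Signed area = Σ/2 = -52.5 (negative ⇒ clockwise traversal).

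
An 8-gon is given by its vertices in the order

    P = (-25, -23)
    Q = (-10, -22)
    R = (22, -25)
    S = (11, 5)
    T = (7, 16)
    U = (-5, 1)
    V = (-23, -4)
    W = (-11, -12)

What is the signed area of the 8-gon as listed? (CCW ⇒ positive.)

Apply the surveyor's formula: 2A = Σ (x_i·y_{i+1} − x_{i+1}·y_i), indices taken mod 8.
Σ = (320) + (734) + (385) + (141) + (87) + (43) + (232) + (-47) = 1895
Signed area = Σ/2 = 947.5 (positive ⇒ counter-clockwise traversal).

947.5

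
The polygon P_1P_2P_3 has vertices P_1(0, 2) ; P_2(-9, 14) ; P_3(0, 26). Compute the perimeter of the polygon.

|P_1P_2| = √((-9)² + (12)²) = √225 = 15
|P_2P_3| = √((9)² + (12)²) = √225 = 15
|P_3P_1| = √((0)² + (-24)²) = √576 = 24
Perimeter = 15 + 15 + 24 = 54.

54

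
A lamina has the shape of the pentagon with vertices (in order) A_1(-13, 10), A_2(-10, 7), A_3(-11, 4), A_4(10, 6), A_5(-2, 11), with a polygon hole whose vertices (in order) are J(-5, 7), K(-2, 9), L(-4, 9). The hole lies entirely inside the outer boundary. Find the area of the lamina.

Outer boundary:
Apply the shoelace (surveyor's) formula: 2A = Σ (x_i·y_{i+1} − x_{i+1}·y_i), indices taken mod 5.
Σ = (9) + (37) + (-106) + (122) + (123) = 185
Area = |Σ|/2 = 92.5.
Hole:
Σ = (-31) + (18) + (17) = 4
Area = |Σ|/2 = 2.
Net area = 92.5 − 2 = 90.5.

90.5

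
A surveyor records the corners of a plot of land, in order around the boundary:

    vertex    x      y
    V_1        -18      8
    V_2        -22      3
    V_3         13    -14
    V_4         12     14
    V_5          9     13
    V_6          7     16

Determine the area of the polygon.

Apply the shoelace formula: 2A = Σ (x_i·y_{i+1} − x_{i+1}·y_i), indices taken mod 6.
Σ = (122) + (269) + (350) + (30) + (53) + (344) = 1168
Area = |Σ|/2 = 584.

584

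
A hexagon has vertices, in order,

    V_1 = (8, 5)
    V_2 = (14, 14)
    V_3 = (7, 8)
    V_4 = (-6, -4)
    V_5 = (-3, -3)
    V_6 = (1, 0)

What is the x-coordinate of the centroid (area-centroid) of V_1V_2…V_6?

1223/270

Apply the shoelace formula. First the cross-terms c_i = x_i·y_{i+1} − x_{i+1}·y_i:
  42, 14, 20, 6, 3, 5  ⇒  2A = 90, A = 45.
Then Σ (x_i + x_{i+1})·c_i = 1223, so x̄ = 1223 / (6·45) = 1223/270.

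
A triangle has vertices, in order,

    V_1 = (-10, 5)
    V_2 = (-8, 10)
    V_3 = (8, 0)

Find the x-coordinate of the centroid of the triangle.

Apply the shoelace formula. First the cross-terms c_i = x_i·y_{i+1} − x_{i+1}·y_i:
  -60, -80, 40  ⇒  2A = -100, A = -50.
Then Σ (x_i + x_{i+1})·c_i = 1000, so x̄ = 1000 / (6·(-50)) = -10/3.

-10/3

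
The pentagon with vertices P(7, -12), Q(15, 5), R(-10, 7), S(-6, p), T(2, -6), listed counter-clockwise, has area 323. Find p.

Write out the shoelace sum; only the two edges meeting at S involve p:
2·Area = [((-10)·p − (-6)·7) + ((-6)·(-6) − 2·p)] + 388
       = -12·p + 466 = 646
⇒ p = -15.

-15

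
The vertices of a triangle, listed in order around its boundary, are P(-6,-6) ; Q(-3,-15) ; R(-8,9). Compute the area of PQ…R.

13.5

Σ = (72) + (-147) + (102) = 27
Area = |Σ|/2 = 13.5.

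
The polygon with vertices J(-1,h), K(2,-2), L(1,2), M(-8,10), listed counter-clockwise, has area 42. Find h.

-4

The doubled signed area Σ (x_i y_{i+1} − x_{i+1} y_i) is linear in h.
With h=0 it equals 44; the coefficient of h is -10 (from the two edges through J).
So -10·h + 44 = 2·42 = 84 ⇒ h = -4.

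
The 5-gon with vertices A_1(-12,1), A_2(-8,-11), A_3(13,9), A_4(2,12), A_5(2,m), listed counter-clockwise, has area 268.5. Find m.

Write out the shoelace sum; only the two edges meeting at A_5 involve m:
2·Area = [(2·m − 2·12) + (2·1 − (-12)·m)] + 349
       = 14·m + 327 = 537
⇒ m = 15.

15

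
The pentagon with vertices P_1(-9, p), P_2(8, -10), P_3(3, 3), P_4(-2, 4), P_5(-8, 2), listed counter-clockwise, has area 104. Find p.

0

Write out the shoelace sum; only the two edges meeting at P_1 involve p:
2·Area = [((-8)·p − (-9)·2) + ((-9)·(-10) − 8·p)] + 100
       = -16·p + 208 = 208
⇒ p = 0.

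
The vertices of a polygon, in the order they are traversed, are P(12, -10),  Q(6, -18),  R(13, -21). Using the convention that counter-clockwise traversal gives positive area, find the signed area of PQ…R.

Cross-terms: -156, 108, 122  ⇒  Σ = 74
Signed area = Σ/2 = 37 (positive ⇒ counter-clockwise traversal).

37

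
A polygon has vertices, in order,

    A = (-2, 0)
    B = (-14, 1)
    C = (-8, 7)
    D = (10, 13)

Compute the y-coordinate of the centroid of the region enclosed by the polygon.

Apply the shoelace formula. First the cross-terms c_i = x_i·y_{i+1} − x_{i+1}·y_i:
  -2, -90, -174, 26  ⇒  2A = -240, A = -120.
Then Σ (y_i + y_{i+1})·c_i = -3864, so ȳ = -3864 / (6·(-120)) = 161/30.

161/30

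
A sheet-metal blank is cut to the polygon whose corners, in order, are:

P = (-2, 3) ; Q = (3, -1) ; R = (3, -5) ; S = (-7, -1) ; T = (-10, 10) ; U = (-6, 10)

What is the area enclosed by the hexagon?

Apply Gauss's area formula: 2A = Σ (x_i·y_{i+1} − x_{i+1}·y_i), indices taken mod 6.
Σ = (-7) + (-12) + (-38) + (-80) + (-40) + (2) = -175
Area = |Σ|/2 = 87.5.

87.5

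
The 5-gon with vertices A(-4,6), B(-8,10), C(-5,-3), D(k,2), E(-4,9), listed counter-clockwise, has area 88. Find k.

7

Write out the shoelace sum; only the two edges meeting at D involve k:
2·Area = [((-5)·2 − k·(-3)) + (k·9 − (-4)·2)] + 94
       = 12·k + 92 = 176
⇒ k = 7.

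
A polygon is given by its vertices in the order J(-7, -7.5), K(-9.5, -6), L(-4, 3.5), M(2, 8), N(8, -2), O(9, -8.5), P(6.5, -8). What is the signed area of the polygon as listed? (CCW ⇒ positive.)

Apply the shoelace (surveyor's) formula: 2A = Σ (x_i·y_{i+1} − x_{i+1}·y_i), indices taken mod 7.
J→K: (-7)(-6) − (-9.5)(-7.5) = -29.25
K→L: (-9.5)(3.5) − (-4)(-6) = -57.25
L→M: (-4)(8) − (2)(3.5) = -39
M→N: (2)(-2) − (8)(8) = -68
N→O: (8)(-8.5) − (9)(-2) = -50
O→P: (9)(-8) − (6.5)(-8.5) = -16.75
P→J: (6.5)(-7.5) − (-7)(-8) = -104.75
Σ = -365
Signed area = Σ/2 = -182.5 (negative ⇒ clockwise traversal).

-182.5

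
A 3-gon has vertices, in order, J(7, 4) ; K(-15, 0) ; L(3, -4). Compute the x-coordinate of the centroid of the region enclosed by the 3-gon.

-5/3

Apply the shoelace (surveyor's) formula. First the cross-terms c_i = x_i·y_{i+1} − x_{i+1}·y_i:
  60, 60, 40  ⇒  2A = 160, A = 80.
Then Σ (x_i + x_{i+1})·c_i = -800, so x̄ = -800 / (6·80) = -5/3.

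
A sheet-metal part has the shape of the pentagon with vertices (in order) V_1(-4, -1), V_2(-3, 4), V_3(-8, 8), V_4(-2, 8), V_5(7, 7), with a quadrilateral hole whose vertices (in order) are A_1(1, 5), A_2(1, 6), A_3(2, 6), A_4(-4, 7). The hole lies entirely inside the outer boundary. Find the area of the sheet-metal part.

Outer boundary:
Apply the shoelace formula: 2A = Σ (x_i·y_{i+1} − x_{i+1}·y_i), indices taken mod 5.
Σ = (-19) + (8) + (-48) + (-70) + (21) = -108
Area = |Σ|/2 = 54.
Hole:
Cross-terms: 1, -6, 38, -27  ⇒  Σ = 6
Area = |Σ|/2 = 3.
Net area = 54 − 3 = 51.

51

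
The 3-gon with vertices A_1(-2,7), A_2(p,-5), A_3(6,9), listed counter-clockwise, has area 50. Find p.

0

The doubled signed area Σ (x_i y_{i+1} − x_{i+1} y_i) is linear in p.
With p=0 it equals 100; the coefficient of p is 2 (from the two edges through A_2).
So 2·p + 100 = 2·50 = 100 ⇒ p = 0.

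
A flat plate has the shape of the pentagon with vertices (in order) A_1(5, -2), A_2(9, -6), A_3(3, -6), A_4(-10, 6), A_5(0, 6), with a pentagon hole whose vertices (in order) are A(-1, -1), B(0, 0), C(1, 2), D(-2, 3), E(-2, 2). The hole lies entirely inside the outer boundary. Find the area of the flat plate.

83.5

Outer boundary:
Apply the surveyor's formula: 2A = Σ (x_i·y_{i+1} − x_{i+1}·y_i), indices taken mod 5.
Cross-terms: -12, -36, -42, -60, -30  ⇒  Σ = -180
Area = |Σ|/2 = 90.
Hole:
Σ = (0) + (0) + (7) + (2) + (4) = 13
Area = |Σ|/2 = 6.5.
Net area = 90 − 6.5 = 83.5.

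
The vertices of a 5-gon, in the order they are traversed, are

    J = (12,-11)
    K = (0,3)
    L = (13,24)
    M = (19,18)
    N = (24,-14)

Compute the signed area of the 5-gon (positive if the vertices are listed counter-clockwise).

J→K: (12)(3) − (0)(-11) = 36
K→L: (0)(24) − (13)(3) = -39
L→M: (13)(18) − (19)(24) = -222
M→N: (19)(-14) − (24)(18) = -698
N→J: (24)(-11) − (12)(-14) = -96
Σ = -1019
Signed area = Σ/2 = -509.5 (negative ⇒ clockwise traversal).

-509.5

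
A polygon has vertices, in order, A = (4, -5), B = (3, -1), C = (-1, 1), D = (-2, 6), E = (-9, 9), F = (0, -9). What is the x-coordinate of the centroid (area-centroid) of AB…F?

-148/81

Apply the shoelace formula. First the cross-terms c_i = x_i·y_{i+1} − x_{i+1}·y_i:
  11, 2, -4, 36, 81, 36  ⇒  2A = 162, A = 81.
Then Σ (x_i + x_{i+1})·c_i = -888, so x̄ = -888 / (6·81) = -148/81.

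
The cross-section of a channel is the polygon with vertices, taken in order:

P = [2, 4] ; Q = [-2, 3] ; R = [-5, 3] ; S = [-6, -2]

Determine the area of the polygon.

Cross-terms: 14, 9, 28, -20  ⇒  Σ = 31
Area = |Σ|/2 = 15.5.

15.5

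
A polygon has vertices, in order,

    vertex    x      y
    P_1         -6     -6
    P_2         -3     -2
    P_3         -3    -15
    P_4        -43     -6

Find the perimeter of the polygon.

96

|P_1P_2| = √((3)² + (4)²) = √25 = 5
|P_2P_3| = √((0)² + (-13)²) = √169 = 13
|P_3P_4| = √((-40)² + (9)²) = √1681 = 41
|P_4P_1| = √((37)² + (0)²) = √1369 = 37
Perimeter = 5 + 13 + 41 + 37 = 96.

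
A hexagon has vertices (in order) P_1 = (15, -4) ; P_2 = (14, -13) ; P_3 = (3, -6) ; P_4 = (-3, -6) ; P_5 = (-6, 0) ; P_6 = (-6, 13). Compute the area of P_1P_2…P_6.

P_1→P_2: (15)(-13) − (14)(-4) = -139
P_2→P_3: (14)(-6) − (3)(-13) = -45
P_3→P_4: (3)(-6) − (-3)(-6) = -36
P_4→P_5: (-3)(0) − (-6)(-6) = -36
P_5→P_6: (-6)(13) − (-6)(0) = -78
P_6→P_1: (-6)(-4) − (15)(13) = -171
Σ = -505
Area = |Σ|/2 = 252.5.

252.5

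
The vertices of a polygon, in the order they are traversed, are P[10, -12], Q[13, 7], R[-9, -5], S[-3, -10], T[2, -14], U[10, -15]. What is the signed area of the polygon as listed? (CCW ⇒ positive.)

Apply the surveyor's formula: 2A = Σ (x_i·y_{i+1} − x_{i+1}·y_i), indices taken mod 6.
P→Q: (10)(7) − (13)(-12) = 226
Q→R: (13)(-5) − (-9)(7) = -2
R→S: (-9)(-10) − (-3)(-5) = 75
S→T: (-3)(-14) − (2)(-10) = 62
T→U: (2)(-15) − (10)(-14) = 110
U→P: (10)(-12) − (10)(-15) = 30
Σ = 501
Signed area = Σ/2 = 250.5 (positive ⇒ counter-clockwise traversal).

250.5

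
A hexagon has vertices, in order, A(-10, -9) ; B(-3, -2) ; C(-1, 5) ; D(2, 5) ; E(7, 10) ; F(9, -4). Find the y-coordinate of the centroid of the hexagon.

-172/293

Apply the shoelace formula. First the cross-terms c_i = x_i·y_{i+1} − x_{i+1}·y_i:
  -7, -17, -15, -15, -118, -121  ⇒  2A = -293, A = -146.5.
Then Σ (y_i + y_{i+1})·c_i = 516, so ȳ = 516 / (6·(-146.5)) = -172/293.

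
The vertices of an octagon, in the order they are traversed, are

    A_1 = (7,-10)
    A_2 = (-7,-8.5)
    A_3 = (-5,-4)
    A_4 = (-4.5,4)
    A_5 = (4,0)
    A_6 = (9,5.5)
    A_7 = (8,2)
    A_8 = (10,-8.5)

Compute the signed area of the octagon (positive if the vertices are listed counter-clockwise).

-165.25

Σ = (-129.5) + (-14.5) + (-38) + (-16) + (22) + (-26) + (-88) + (-40.5) = -330.5
Signed area = Σ/2 = -165.25 (negative ⇒ clockwise traversal).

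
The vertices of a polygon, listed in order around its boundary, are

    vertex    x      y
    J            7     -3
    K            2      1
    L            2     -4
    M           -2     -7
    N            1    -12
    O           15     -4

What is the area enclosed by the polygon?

Cross-terms: 13, -10, -22, 31, 176, -17  ⇒  Σ = 171
Area = |Σ|/2 = 85.5.

85.5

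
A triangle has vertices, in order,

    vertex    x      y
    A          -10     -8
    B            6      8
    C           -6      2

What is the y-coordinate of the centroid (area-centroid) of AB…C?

Apply the surveyor's formula. First the cross-terms c_i = x_i·y_{i+1} − x_{i+1}·y_i:
  -32, 60, 68  ⇒  2A = 96, A = 48.
Then Σ (y_i + y_{i+1})·c_i = 192, so ȳ = 192 / (6·48) = 2/3.

2/3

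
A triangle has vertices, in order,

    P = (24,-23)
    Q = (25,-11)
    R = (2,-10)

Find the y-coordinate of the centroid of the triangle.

-44/3

Apply Gauss's area formula. First the cross-terms c_i = x_i·y_{i+1} − x_{i+1}·y_i:
  311, -228, 194  ⇒  2A = 277, A = 138.5.
Then Σ (y_i + y_{i+1})·c_i = -12188, so ȳ = -12188 / (6·138.5) = -44/3.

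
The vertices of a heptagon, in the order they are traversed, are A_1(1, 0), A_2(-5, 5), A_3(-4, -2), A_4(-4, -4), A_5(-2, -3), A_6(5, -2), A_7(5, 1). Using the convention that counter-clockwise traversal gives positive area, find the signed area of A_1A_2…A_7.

40

A_1→A_2: (1)(5) − (-5)(0) = 5
A_2→A_3: (-5)(-2) − (-4)(5) = 30
A_3→A_4: (-4)(-4) − (-4)(-2) = 8
A_4→A_5: (-4)(-3) − (-2)(-4) = 4
A_5→A_6: (-2)(-2) − (5)(-3) = 19
A_6→A_7: (5)(1) − (5)(-2) = 15
A_7→A_1: (5)(0) − (1)(1) = -1
Σ = 80
Signed area = Σ/2 = 40 (positive ⇒ counter-clockwise traversal).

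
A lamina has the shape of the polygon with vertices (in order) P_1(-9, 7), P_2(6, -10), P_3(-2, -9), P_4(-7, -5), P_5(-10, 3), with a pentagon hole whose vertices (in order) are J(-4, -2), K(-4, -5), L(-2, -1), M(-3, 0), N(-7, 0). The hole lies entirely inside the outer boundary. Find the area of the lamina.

88

Outer boundary:
Σ = (48) + (-74) + (-53) + (-71) + (-43) = -193
Area = |Σ|/2 = 96.5.
Hole:
Apply the surveyor's formula: 2A = Σ (x_i·y_{i+1} − x_{i+1}·y_i), indices taken mod 5.
Σ = (12) + (-6) + (-3) + (0) + (14) = 17
Area = |Σ|/2 = 8.5.
Net area = 96.5 − 8.5 = 88.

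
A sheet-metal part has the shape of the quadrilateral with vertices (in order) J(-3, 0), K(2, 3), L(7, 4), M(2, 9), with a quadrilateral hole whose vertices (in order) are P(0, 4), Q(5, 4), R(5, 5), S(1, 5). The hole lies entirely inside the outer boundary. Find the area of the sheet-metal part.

25.5

Outer boundary:
J→K: (-3)(3) − (2)(0) = -9
K→L: (2)(4) − (7)(3) = -13
L→M: (7)(9) − (2)(4) = 55
M→J: (2)(0) − (-3)(9) = 27
Σ = 60
Area = |Σ|/2 = 30.
Hole:
Apply the surveyor's formula: 2A = Σ (x_i·y_{i+1} − x_{i+1}·y_i), indices taken mod 4.
Σ = (-20) + (5) + (20) + (4) = 9
Area = |Σ|/2 = 4.5.
Net area = 30 − 4.5 = 25.5.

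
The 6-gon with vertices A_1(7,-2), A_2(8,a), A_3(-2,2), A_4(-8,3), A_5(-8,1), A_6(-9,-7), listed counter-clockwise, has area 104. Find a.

Write out the shoelace sum; only the two edges meeting at A_2 involve a:
2·Area = [(7·a − 8·(-2)) + (8·2 − (-2)·a)] + 158
       = 9·a + 190 = 208
⇒ a = 2.

2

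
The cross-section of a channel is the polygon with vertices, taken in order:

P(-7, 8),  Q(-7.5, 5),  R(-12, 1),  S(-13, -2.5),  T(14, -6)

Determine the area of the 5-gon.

Apply the shoelace formula: 2A = Σ (x_i·y_{i+1} − x_{i+1}·y_i), indices taken mod 5.
Σ = (25) + (52.5) + (43) + (113) + (70) = 303.5
Area = |Σ|/2 = 151.75.

151.75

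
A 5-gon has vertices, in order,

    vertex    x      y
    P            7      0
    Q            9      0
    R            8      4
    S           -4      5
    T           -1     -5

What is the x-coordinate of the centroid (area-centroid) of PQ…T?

Apply the shoelace (surveyor's) formula. First the cross-terms c_i = x_i·y_{i+1} − x_{i+1}·y_i:
  0, 36, 56, 25, 35  ⇒  2A = 152, A = 76.
Then Σ (x_i + x_{i+1})·c_i = 921, so x̄ = 921 / (6·76) = 307/152.

307/152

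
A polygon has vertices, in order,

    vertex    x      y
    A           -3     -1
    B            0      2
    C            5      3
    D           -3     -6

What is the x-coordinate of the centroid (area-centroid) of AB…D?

Apply the shoelace formula. First the cross-terms c_i = x_i·y_{i+1} − x_{i+1}·y_i:
  -6, -10, -21, -15  ⇒  2A = -52, A = -26.
Then Σ (x_i + x_{i+1})·c_i = 16, so x̄ = 16 / (6·(-26)) = -4/39.

-4/39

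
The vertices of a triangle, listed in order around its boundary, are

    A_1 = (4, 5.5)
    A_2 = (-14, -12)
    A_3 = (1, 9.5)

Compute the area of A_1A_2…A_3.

62.25

Apply the shoelace formula: 2A = Σ (x_i·y_{i+1} − x_{i+1}·y_i), indices taken mod 3.
Σ = (29) + (-121) + (-32.5) = -124.5
Area = |Σ|/2 = 62.25.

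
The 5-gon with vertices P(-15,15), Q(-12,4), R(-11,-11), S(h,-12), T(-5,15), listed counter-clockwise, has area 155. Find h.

Write out the shoelace sum; only the two edges meeting at S involve h:
2·Area = [((-11)·(-12) − h·(-11)) + (h·15 − (-5)·(-12))] + 446
       = 26·h + 518 = 310
⇒ h = -8.

-8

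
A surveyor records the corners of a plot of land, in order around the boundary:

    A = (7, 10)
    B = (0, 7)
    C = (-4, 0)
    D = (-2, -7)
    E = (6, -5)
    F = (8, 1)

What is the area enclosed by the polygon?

Apply the surveyor's formula: 2A = Σ (x_i·y_{i+1} − x_{i+1}·y_i), indices taken mod 6.
A→B: (7)(7) − (0)(10) = 49
B→C: (0)(0) − (-4)(7) = 28
C→D: (-4)(-7) − (-2)(0) = 28
D→E: (-2)(-5) − (6)(-7) = 52
E→F: (6)(1) − (8)(-5) = 46
F→A: (8)(10) − (7)(1) = 73
Σ = 276
Area = |Σ|/2 = 138.

138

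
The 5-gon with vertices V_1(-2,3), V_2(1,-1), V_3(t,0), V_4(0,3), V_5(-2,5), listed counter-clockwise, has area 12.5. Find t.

4

The doubled signed area Σ (x_i y_{i+1} − x_{i+1} y_i) is linear in t.
With t=0 it equals 9; the coefficient of t is 4 (from the two edges through V_3).
So 4·t + 9 = 2·12.5 = 25 ⇒ t = 4.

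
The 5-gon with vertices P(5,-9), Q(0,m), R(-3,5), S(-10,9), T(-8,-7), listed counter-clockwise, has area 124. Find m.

-3

The doubled signed area Σ (x_i y_{i+1} − x_{i+1} y_i) is linear in m.
With m=0 it equals 272; the coefficient of m is 8 (from the two edges through Q).
So 8·m + 272 = 2·124 = 248 ⇒ m = -3.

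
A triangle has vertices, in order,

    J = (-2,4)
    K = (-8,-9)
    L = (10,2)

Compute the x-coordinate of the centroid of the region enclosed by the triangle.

Apply the surveyor's formula. First the cross-terms c_i = x_i·y_{i+1} − x_{i+1}·y_i:
  50, 74, 44  ⇒  2A = 168, A = 84.
Then Σ (x_i + x_{i+1})·c_i = 0, so x̄ = 0 / (6·84) = 0.

0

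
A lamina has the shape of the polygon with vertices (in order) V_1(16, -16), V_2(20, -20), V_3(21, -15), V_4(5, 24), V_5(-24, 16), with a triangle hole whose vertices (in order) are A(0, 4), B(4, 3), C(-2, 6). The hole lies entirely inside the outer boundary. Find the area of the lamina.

Outer boundary:
Apply Gauss's area formula: 2A = Σ (x_i·y_{i+1} − x_{i+1}·y_i), indices taken mod 5.
Cross-terms: 0, 120, 579, 656, 128  ⇒  Σ = 1483
Area = |Σ|/2 = 741.5.
Hole:
Apply the shoelace (surveyor's) formula: 2A = Σ (x_i·y_{i+1} − x_{i+1}·y_i), indices taken mod 3.
Σ = (-16) + (30) + (-8) = 6
Area = |Σ|/2 = 3.
Net area = 741.5 − 3 = 738.5.

738.5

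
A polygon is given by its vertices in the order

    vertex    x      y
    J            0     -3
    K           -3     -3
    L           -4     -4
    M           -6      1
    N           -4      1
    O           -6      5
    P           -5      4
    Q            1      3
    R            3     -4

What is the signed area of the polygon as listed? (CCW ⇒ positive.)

Apply the shoelace (surveyor's) formula: 2A = Σ (x_i·y_{i+1} − x_{i+1}·y_i), indices taken mod 9.
Σ = (-9) + (0) + (-28) + (-2) + (-14) + (1) + (-19) + (-13) + (-9) = -93
Signed area = Σ/2 = -46.5 (negative ⇒ clockwise traversal).

-46.5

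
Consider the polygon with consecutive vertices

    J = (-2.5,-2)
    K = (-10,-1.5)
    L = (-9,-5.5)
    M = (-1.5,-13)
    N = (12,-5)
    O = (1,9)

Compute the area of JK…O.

215.5

Σ = (-16.25) + (41.5) + (108.75) + (163.5) + (113) + (20.5) = 431
Area = |Σ|/2 = 215.5.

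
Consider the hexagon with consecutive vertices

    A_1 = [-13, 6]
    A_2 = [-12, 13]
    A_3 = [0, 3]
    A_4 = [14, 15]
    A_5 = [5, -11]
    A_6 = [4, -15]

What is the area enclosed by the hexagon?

303

Σ = (-97) + (-36) + (-42) + (-229) + (-31) + (-171) = -606
Area = |Σ|/2 = 303.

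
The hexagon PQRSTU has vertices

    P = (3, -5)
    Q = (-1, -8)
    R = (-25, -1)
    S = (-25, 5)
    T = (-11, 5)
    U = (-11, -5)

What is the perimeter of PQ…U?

|PQ| = √((-4)² + (-3)²) = √25 = 5
|QR| = √((-24)² + (7)²) = √625 = 25
|RS| = √((0)² + (6)²) = √36 = 6
|ST| = √((14)² + (0)²) = √196 = 14
|TU| = √((0)² + (-10)²) = √100 = 10
|UP| = √((14)² + (0)²) = √196 = 14
Perimeter = 5 + 25 + 6 + 14 + 10 + 14 = 74.

74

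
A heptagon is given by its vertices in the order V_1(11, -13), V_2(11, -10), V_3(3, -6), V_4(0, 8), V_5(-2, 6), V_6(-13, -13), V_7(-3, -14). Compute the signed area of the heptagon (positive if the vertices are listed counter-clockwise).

Apply the shoelace (surveyor's) formula: 2A = Σ (x_i·y_{i+1} − x_{i+1}·y_i), indices taken mod 7.
Σ = (33) + (-36) + (24) + (16) + (104) + (143) + (193) = 477
Signed area = Σ/2 = 238.5 (positive ⇒ counter-clockwise traversal).

238.5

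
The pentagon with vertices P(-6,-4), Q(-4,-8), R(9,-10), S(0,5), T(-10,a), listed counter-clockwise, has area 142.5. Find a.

The doubled signed area Σ (x_i y_{i+1} − x_{i+1} y_i) is linear in a.
With a=0 it equals 279; the coefficient of a is 6 (from the two edges through T).
So 6·a + 279 = 2·142.5 = 285 ⇒ a = 1.

1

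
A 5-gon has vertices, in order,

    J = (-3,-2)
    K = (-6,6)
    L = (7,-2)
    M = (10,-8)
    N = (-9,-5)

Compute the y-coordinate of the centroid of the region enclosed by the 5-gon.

-337/129

Apply the surveyor's formula. First the cross-terms c_i = x_i·y_{i+1} − x_{i+1}·y_i:
  -30, -30, -36, -122, 3  ⇒  2A = -215, A = -107.5.
Then Σ (y_i + y_{i+1})·c_i = 1685, so ȳ = 1685 / (6·(-107.5)) = -337/129.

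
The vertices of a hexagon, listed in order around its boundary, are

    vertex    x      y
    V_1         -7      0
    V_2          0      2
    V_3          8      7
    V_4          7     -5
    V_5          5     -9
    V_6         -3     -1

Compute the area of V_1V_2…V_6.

Σ = (-14) + (-16) + (-89) + (-38) + (-32) + (-7) = -196
Area = |Σ|/2 = 98.

98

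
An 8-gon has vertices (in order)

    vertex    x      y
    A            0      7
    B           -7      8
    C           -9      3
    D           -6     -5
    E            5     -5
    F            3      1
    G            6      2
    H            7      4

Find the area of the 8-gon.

148.5

Apply the shoelace formula: 2A = Σ (x_i·y_{i+1} − x_{i+1}·y_i), indices taken mod 8.
Cross-terms: 49, 51, 63, 55, 20, 0, 10, 49  ⇒  Σ = 297
Area = |Σ|/2 = 148.5.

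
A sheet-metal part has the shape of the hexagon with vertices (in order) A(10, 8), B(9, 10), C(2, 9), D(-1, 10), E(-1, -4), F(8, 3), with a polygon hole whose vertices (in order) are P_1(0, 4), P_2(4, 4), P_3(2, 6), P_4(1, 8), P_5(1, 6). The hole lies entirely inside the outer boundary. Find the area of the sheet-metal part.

Outer boundary:
Apply the surveyor's formula: 2A = Σ (x_i·y_{i+1} − x_{i+1}·y_i), indices taken mod 6.
Cross-terms: 28, 61, 29, 14, 29, 34  ⇒  Σ = 195
Area = |Σ|/2 = 97.5.
Hole:
Apply the shoelace formula: 2A = Σ (x_i·y_{i+1} − x_{i+1}·y_i), indices taken mod 5.
Cross-terms: -16, 16, 10, -2, 4  ⇒  Σ = 12
Area = |Σ|/2 = 6.
Net area = 97.5 − 6 = 91.5.

91.5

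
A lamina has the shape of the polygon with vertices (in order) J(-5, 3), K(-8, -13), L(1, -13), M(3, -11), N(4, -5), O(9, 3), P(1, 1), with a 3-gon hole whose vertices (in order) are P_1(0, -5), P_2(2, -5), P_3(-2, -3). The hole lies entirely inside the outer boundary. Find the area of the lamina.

165

Outer boundary:
Apply Gauss's area formula: 2A = Σ (x_i·y_{i+1} − x_{i+1}·y_i), indices taken mod 7.
Cross-terms: 89, 117, 28, 29, 57, 6, 8  ⇒  Σ = 334
Area = |Σ|/2 = 167.
Hole:
Σ = (10) + (-16) + (10) = 4
Area = |Σ|/2 = 2.
Net area = 167 − 2 = 165.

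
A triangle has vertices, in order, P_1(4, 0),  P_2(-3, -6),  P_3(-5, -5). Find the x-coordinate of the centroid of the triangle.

-4/3

Apply the shoelace formula. First the cross-terms c_i = x_i·y_{i+1} − x_{i+1}·y_i:
  -24, -15, 20  ⇒  2A = -19, A = -9.5.
Then Σ (x_i + x_{i+1})·c_i = 76, so x̄ = 76 / (6·(-9.5)) = -4/3.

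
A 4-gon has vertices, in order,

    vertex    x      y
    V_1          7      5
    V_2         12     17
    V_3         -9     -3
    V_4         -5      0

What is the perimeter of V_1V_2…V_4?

|V_1V_2| = √((5)² + (12)²) = √169 = 13
|V_2V_3| = √((-21)² + (-20)²) = √841 = 29
|V_3V_4| = √((4)² + (3)²) = √25 = 5
|V_4V_1| = √((12)² + (5)²) = √169 = 13
Perimeter = 13 + 29 + 5 + 13 = 60.

60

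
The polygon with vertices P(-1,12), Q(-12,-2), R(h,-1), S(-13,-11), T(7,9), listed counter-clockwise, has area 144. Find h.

Write out the shoelace sum; only the two edges meeting at R involve h:
2·Area = [((-12)·(-1) − h·(-2)) + (h·(-11) − (-13)·(-1))] + 199
       = -9·h + 198 = 288
⇒ h = -10.

-10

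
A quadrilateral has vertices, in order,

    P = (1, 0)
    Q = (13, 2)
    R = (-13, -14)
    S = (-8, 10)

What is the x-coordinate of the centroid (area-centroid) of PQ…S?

-370/87

Apply the shoelace formula. First the cross-terms c_i = x_i·y_{i+1} − x_{i+1}·y_i:
  2, -156, -242, -10  ⇒  2A = -406, A = -203.
Then Σ (x_i + x_{i+1})·c_i = 5180, so x̄ = 5180 / (6·(-203)) = -370/87.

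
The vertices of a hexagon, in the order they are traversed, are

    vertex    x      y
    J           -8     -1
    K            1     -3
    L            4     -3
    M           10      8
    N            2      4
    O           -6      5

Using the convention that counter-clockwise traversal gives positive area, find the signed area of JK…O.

Σ = (25) + (9) + (62) + (24) + (34) + (46) = 200
Signed area = Σ/2 = 100 (positive ⇒ counter-clockwise traversal).

100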